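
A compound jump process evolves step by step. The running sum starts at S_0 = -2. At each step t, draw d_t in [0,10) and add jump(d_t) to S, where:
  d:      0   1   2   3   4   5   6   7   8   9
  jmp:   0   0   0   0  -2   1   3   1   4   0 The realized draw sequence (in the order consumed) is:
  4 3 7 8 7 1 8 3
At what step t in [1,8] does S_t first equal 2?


5

t=0: S=-2, d=4, jump=-2, S_1=-4
t=1: S=-4, d=3, jump=0, S_2=-4
t=2: S=-4, d=7, jump=1, S_3=-3
t=3: S=-3, d=8, jump=4, S_4=1
t=4: S=1, d=7, jump=1, S_5=2
t=5: S=2, d=1, jump=0, S_6=2
t=6: S=2, d=8, jump=4, S_7=6
t=7: S=6, d=3, jump=0, S_8=6


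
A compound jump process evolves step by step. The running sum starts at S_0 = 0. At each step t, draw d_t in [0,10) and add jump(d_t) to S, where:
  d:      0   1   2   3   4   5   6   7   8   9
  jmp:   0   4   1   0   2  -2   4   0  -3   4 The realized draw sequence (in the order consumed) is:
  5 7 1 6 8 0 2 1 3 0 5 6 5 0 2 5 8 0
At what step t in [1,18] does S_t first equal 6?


4

t=0: S=0, d=5, jump=-2, S_1=-2
t=1: S=-2, d=7, jump=0, S_2=-2
t=2: S=-2, d=1, jump=4, S_3=2
t=3: S=2, d=6, jump=4, S_4=6
t=4: S=6, d=8, jump=-3, S_5=3
t=5: S=3, d=0, jump=0, S_6=3
t=6: S=3, d=2, jump=1, S_7=4
t=7: S=4, d=1, jump=4, S_8=8
t=8: S=8, d=3, jump=0, S_9=8
t=9: S=8, d=0, jump=0, S_10=8
t=10: S=8, d=5, jump=-2, S_11=6
t=11: S=6, d=6, jump=4, S_12=10
t=12: S=10, d=5, jump=-2, S_13=8
t=13: S=8, d=0, jump=0, S_14=8
t=14: S=8, d=2, jump=1, S_15=9
t=15: S=9, d=5, jump=-2, S_16=7
t=16: S=7, d=8, jump=-3, S_17=4
t=17: S=4, d=0, jump=0, S_18=4


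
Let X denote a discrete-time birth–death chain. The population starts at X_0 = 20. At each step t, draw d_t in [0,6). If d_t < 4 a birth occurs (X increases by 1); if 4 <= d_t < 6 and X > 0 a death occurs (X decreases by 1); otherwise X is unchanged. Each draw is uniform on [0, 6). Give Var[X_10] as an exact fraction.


X can drop by at most 1 per step and X_0 = 20 > T = 10, so X_t >= 20 − t >= 10 > 0 for every t <= 10: the floor at 0 (the 'and X > 0' condition) never binds. Hence X_10 = X_0 + Σ_{t<10} Y_t with i.i.d. increments Y_t = y(d_t) ∈ {+1, −1, 0}.
Outcome values over d=0..5: [1, 1, 1, 1, -1, -1]
Σy = 2, Σy² = 6, M = 6
μ = 2/6 = 1/3,  σ² = 6/6 − (1/3)² = 8/9
Independent increments: Var[X_10] = 10·σ² = 10·(8/9) = 80/9

80/9


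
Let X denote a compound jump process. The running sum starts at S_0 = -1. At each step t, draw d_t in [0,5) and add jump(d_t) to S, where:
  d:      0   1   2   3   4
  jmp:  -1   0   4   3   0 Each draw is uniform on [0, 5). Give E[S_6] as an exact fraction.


Outcome values over d=0..4: [-1, 0, 4, 3, 0]
Σy = 6, Σy² = 26, M = 5
μ = 6/5 = 6/5,  σ² = 26/5 − (6/5)² = 94/25
E[S_6] = -1 + 6·(6/5) = 31/5

31/5


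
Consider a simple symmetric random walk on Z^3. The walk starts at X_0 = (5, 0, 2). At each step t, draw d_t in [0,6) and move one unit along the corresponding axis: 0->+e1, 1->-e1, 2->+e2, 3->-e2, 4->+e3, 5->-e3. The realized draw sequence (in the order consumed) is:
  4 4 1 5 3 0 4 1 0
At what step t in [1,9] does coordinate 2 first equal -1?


5

t=0: X=(5, 0, 2), d=4 → +e3, X_1=(5, 0, 3)
t=1: X=(5, 0, 3), d=4 → +e3, X_2=(5, 0, 4)
t=2: X=(5, 0, 4), d=1 → -e1, X_3=(4, 0, 4)
t=3: X=(4, 0, 4), d=5 → -e3, X_4=(4, 0, 3)
t=4: X=(4, 0, 3), d=3 → -e2, X_5=(4, -1, 3)
t=5: X=(4, -1, 3), d=0 → +e1, X_6=(5, -1, 3)
t=6: X=(5, -1, 3), d=4 → +e3, X_7=(5, -1, 4)
t=7: X=(5, -1, 4), d=1 → -e1, X_8=(4, -1, 4)
t=8: X=(4, -1, 4), d=0 → +e1, X_9=(5, -1, 4)


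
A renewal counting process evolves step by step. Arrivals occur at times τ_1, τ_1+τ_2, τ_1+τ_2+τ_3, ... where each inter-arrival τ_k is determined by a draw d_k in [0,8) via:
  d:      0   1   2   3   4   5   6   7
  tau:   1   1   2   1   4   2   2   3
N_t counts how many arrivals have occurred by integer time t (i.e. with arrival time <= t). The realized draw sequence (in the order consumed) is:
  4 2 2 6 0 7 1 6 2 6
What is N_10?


4

draw d_1=4: τ_1=4, arrival time A_1=4
draw d_2=2: τ_2=2, arrival time A_2=6
draw d_3=2: τ_3=2, arrival time A_3=8
draw d_4=6: τ_4=2, arrival time A_4=10
draw d_5=0: τ_5=1, arrival time A_5=11
draw d_6=7: τ_6=3, arrival time A_6=14
draw d_7=1: τ_7=1, arrival time A_7=15
draw d_8=6: τ_8=2, arrival time A_8=17
draw d_9=2: τ_9=2, arrival time A_9=19
draw d_10=6: τ_10=2, arrival time A_10=21
N_t over t=0..10: 0:0 1:0 2:0 3:0 4:1 5:1 6:2 7:2 8:3 9:3 10:4


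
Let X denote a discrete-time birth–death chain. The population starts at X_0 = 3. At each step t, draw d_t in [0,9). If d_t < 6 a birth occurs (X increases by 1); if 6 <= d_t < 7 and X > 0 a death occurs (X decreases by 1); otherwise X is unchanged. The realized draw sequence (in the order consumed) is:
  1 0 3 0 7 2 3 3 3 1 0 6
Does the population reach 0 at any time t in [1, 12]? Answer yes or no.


no

t=0: X=3, d=1 → birth, X_1=4
t=1: X=4, d=0 → birth, X_2=5
t=2: X=5, d=3 → birth, X_3=6
t=3: X=6, d=0 → birth, X_4=7
t=4: X=7, d=7 → hold, X_5=7
t=5: X=7, d=2 → birth, X_6=8
t=6: X=8, d=3 → birth, X_7=9
t=7: X=9, d=3 → birth, X_8=10
t=8: X=10, d=3 → birth, X_9=11
t=9: X=11, d=1 → birth, X_10=12
t=10: X=12, d=0 → birth, X_11=13
t=11: X=13, d=6 → death, X_12=12


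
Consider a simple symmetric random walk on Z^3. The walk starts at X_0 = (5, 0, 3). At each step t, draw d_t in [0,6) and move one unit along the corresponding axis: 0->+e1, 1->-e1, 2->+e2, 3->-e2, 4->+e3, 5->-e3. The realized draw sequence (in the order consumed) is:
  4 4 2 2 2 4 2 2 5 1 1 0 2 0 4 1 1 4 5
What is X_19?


t=0: X=(5, 0, 3), d=4 → +e3, X_1=(5, 0, 4)
t=1: X=(5, 0, 4), d=4 → +e3, X_2=(5, 0, 5)
t=2: X=(5, 0, 5), d=2 → +e2, X_3=(5, 1, 5)
t=3: X=(5, 1, 5), d=2 → +e2, X_4=(5, 2, 5)
t=4: X=(5, 2, 5), d=2 → +e2, X_5=(5, 3, 5)
t=5: X=(5, 3, 5), d=4 → +e3, X_6=(5, 3, 6)
t=6: X=(5, 3, 6), d=2 → +e2, X_7=(5, 4, 6)
t=7: X=(5, 4, 6), d=2 → +e2, X_8=(5, 5, 6)
t=8: X=(5, 5, 6), d=5 → -e3, X_9=(5, 5, 5)
t=9: X=(5, 5, 5), d=1 → -e1, X_10=(4, 5, 5)
t=10: X=(4, 5, 5), d=1 → -e1, X_11=(3, 5, 5)
t=11: X=(3, 5, 5), d=0 → +e1, X_12=(4, 5, 5)
t=12: X=(4, 5, 5), d=2 → +e2, X_13=(4, 6, 5)
t=13: X=(4, 6, 5), d=0 → +e1, X_14=(5, 6, 5)
t=14: X=(5, 6, 5), d=4 → +e3, X_15=(5, 6, 6)
t=15: X=(5, 6, 6), d=1 → -e1, X_16=(4, 6, 6)
t=16: X=(4, 6, 6), d=1 → -e1, X_17=(3, 6, 6)
t=17: X=(3, 6, 6), d=4 → +e3, X_18=(3, 6, 7)
t=18: X=(3, 6, 7), d=5 → -e3, X_19=(3, 6, 6)

(3, 6, 6)


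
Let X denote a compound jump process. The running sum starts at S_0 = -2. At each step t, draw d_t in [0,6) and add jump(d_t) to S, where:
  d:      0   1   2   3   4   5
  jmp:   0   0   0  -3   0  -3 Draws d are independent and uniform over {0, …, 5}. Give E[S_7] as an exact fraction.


-9

Outcome values over d=0..5: [0, 0, 0, -3, 0, -3]
Σy = -6, Σy² = 18, M = 6
μ = -6/6 = -1,  σ² = 18/6 − (-1)² = 2
E[S_7] = -2 + 7·(-1) = -9


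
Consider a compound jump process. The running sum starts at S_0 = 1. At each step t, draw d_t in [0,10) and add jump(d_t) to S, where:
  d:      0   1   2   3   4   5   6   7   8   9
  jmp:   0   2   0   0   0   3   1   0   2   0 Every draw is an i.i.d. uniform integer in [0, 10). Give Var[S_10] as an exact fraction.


58/5

Outcome values over d=0..9: [0, 2, 0, 0, 0, 3, 1, 0, 2, 0]
Σy = 8, Σy² = 18, M = 10
μ = 8/10 = 4/5,  σ² = 18/10 − (4/5)² = 29/25
Independent increments: Var[S_10] = 10·σ² = 10·(29/25) = 58/5


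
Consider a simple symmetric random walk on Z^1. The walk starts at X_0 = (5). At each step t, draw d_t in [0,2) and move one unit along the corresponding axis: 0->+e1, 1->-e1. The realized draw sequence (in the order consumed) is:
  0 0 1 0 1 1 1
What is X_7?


(4)

t=0: X=(5), d=0 → +e1, X_1=(6)
t=1: X=(6), d=0 → +e1, X_2=(7)
t=2: X=(7), d=1 → -e1, X_3=(6)
t=3: X=(6), d=0 → +e1, X_4=(7)
t=4: X=(7), d=1 → -e1, X_5=(6)
t=5: X=(6), d=1 → -e1, X_6=(5)
t=6: X=(5), d=1 → -e1, X_7=(4)


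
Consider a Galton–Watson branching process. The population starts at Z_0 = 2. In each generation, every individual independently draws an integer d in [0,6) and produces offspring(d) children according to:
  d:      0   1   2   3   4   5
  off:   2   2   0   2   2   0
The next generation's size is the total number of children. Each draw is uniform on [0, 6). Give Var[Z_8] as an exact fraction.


Outcome values over d=0..5: [2, 2, 0, 2, 2, 0]
Σy = 8, Σy² = 16, M = 6
μ = 8/6 = 4/3,  σ² = 16/6 − (4/3)² = 8/9
V_0 = 0, E_0 = 2
V_1 = 8/9·E_0 + (4/3)²·V_0 = 16/9;  E_1 = 8/3
V_2 = 8/9·E_1 + (4/3)²·V_1 = 448/81;  E_2 = 32/9
V_3 = 8/9·E_2 + (4/3)²·V_2 = 9472/729;  E_3 = 128/27
V_4 = 8/9·E_3 + (4/3)²·V_3 = 179200/6561;  E_4 = 512/81
V_5 = 8/9·E_4 + (4/3)²·V_4 = 3198976/59049;  E_5 = 2048/243
V_6 = 8/9·E_5 + (4/3)²·V_5 = 55164928/531441;  E_6 = 8192/729
V_7 = 8/9·E_6 + (4/3)²·V_6 = 930414592/4782969;  E_7 = 32768/2187
V_8 = 8/9·E_7 + (4/3)²·V_7 = 15459942400/43046721;  E_8 = 131072/6561

15459942400/43046721


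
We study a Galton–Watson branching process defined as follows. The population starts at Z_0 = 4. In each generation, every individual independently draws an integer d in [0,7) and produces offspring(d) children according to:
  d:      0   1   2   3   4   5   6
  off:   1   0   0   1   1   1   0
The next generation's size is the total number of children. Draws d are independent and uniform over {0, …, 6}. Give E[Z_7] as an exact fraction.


65536/823543

Outcome values over d=0..6: [1, 0, 0, 1, 1, 1, 0]
Σy = 4, Σy² = 4, M = 7
μ = 4/7 = 4/7,  σ² = 4/7 − (4/7)² = 12/49
E[Z_0] = 4
E[Z_1] = 4/7·E[Z_0] = 16/7
E[Z_2] = 4/7·E[Z_1] = 64/49
E[Z_3] = 4/7·E[Z_2] = 256/343
E[Z_4] = 4/7·E[Z_3] = 1024/2401
E[Z_5] = 4/7·E[Z_4] = 4096/16807
E[Z_6] = 4/7·E[Z_5] = 16384/117649
E[Z_7] = 4/7·E[Z_6] = 65536/823543


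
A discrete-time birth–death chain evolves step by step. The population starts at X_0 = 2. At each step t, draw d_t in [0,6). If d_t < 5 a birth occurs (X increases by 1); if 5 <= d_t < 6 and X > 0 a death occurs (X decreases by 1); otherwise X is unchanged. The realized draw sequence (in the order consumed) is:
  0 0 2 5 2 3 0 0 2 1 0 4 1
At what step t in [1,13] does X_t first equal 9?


t=0: X=2, d=0 → birth, X_1=3
t=1: X=3, d=0 → birth, X_2=4
t=2: X=4, d=2 → birth, X_3=5
t=3: X=5, d=5 → death, X_4=4
t=4: X=4, d=2 → birth, X_5=5
t=5: X=5, d=3 → birth, X_6=6
t=6: X=6, d=0 → birth, X_7=7
t=7: X=7, d=0 → birth, X_8=8
t=8: X=8, d=2 → birth, X_9=9
t=9: X=9, d=1 → birth, X_10=10
t=10: X=10, d=0 → birth, X_11=11
t=11: X=11, d=4 → birth, X_12=12
t=12: X=12, d=1 → birth, X_13=13

9


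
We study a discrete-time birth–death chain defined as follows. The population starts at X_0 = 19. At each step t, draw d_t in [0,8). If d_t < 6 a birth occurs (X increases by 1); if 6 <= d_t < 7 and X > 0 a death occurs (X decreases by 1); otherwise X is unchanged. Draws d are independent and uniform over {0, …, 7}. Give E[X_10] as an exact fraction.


101/4

X can drop by at most 1 per step and X_0 = 19 > T = 10, so X_t >= 19 − t >= 9 > 0 for every t <= 10: the floor at 0 (the 'and X > 0' condition) never binds. Hence X_10 = X_0 + Σ_{t<10} Y_t with i.i.d. increments Y_t = y(d_t) ∈ {+1, −1, 0}.
Outcome values over d=0..7: [1, 1, 1, 1, 1, 1, -1, 0]
Σy = 5, Σy² = 7, M = 8
μ = 5/8 = 5/8,  σ² = 7/8 − (5/8)² = 31/64
E[X_10] = 19 + 10·(5/8) = 101/4


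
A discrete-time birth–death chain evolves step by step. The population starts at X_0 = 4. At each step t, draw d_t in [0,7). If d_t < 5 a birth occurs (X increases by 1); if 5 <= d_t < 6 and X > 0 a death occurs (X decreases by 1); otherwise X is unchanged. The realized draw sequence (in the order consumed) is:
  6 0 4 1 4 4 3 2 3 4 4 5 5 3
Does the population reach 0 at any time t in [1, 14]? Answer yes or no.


no

t=0: X=4, d=6 → hold, X_1=4
t=1: X=4, d=0 → birth, X_2=5
t=2: X=5, d=4 → birth, X_3=6
t=3: X=6, d=1 → birth, X_4=7
t=4: X=7, d=4 → birth, X_5=8
t=5: X=8, d=4 → birth, X_6=9
t=6: X=9, d=3 → birth, X_7=10
t=7: X=10, d=2 → birth, X_8=11
t=8: X=11, d=3 → birth, X_9=12
t=9: X=12, d=4 → birth, X_10=13
t=10: X=13, d=4 → birth, X_11=14
t=11: X=14, d=5 → death, X_12=13
t=12: X=13, d=5 → death, X_13=12
t=13: X=12, d=3 → birth, X_14=13


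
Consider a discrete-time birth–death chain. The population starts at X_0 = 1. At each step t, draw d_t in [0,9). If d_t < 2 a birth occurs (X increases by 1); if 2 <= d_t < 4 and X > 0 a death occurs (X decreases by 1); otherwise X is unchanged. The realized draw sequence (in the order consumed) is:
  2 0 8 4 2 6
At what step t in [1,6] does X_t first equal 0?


t=0: X=1, d=2 → death, X_1=0
t=1: X=0, d=0 → birth, X_2=1
t=2: X=1, d=8 → hold, X_3=1
t=3: X=1, d=4 → hold, X_4=1
t=4: X=1, d=2 → death, X_5=0
t=5: X=0, d=6 → hold, X_6=0

1


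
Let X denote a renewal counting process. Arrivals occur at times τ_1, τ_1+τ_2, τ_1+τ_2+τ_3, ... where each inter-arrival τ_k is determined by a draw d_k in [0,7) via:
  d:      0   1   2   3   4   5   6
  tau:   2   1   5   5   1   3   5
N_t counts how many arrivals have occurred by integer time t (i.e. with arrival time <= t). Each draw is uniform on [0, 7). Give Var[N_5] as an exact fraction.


Inter-arrival values over d=0..6: [2, 1, 5, 5, 1, 3, 5]
Each d has probability 1/7, so the pmf of τ is: f(1) = 2/7, f(2) = 1/7, f(3) = 1/7, f(5) = 3/7
Let p_n(j) = P(N_n = j), with p_0 = [1]. Condition on τ_1: p_n(0) = P(τ > n), and for j >= 1, p_n(j) = Σ_{k<=n} f(k)·p_{n−k}(j−1)
p_1 = [5/7, 2/7]  (j = 0..1)
p_2 = [4/7, 17/49, 4/49]  (j = 0..2)
p_3 = [3/7, 20/49, 48/343, 8/343]  (j = 0..3)
p_4 = [3/7, 15/49, 71/343, 124/2401, 16/2401]  (j = 0..4)
p_5 = [0, 34/49, 67/343, 218/2401, 304/16807, 32/16807]  (j = 0..5)
E[N_5] = Σ j·p_5(j) = 24182/16807;  E[N_5²] = Σ j²·p_5(j) = 44192/16807
Var[N_5] = 44192/16807 − (24182/16807)² = 157965820/282475249

157965820/282475249


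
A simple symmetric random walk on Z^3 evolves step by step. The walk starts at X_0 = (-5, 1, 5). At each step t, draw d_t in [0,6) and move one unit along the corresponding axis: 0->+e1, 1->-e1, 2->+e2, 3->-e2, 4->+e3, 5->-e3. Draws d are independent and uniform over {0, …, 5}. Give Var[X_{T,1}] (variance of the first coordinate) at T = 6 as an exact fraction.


2

Outcome values over d=0..5: [1, -1, 0, 0, 0, 0]
Σy = 0, Σy² = 2, M = 6
μ = 0/6 = 0,  σ² = 2/6 − (0)² = 1/3
Independent increments: Var[X_6] = 6·σ² = 6·(1/3) = 2


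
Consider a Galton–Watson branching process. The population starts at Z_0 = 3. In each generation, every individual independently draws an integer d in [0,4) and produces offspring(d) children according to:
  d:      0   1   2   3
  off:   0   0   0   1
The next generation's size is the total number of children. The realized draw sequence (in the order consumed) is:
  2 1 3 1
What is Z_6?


0

gen 0: Z_0=3, draws=[2, 1, 3], offspring=[0, 0, 1], Z_1=1
gen 1: Z_1=1, draws=[1], offspring=[0], Z_2=0
gen 2: Z_2=0, draws=[], offspring=[], Z_3=0
gen 3: Z_3=0, draws=[], offspring=[], Z_4=0
gen 4: Z_4=0, draws=[], offspring=[], Z_5=0
gen 5: Z_5=0, draws=[], offspring=[], Z_6=0


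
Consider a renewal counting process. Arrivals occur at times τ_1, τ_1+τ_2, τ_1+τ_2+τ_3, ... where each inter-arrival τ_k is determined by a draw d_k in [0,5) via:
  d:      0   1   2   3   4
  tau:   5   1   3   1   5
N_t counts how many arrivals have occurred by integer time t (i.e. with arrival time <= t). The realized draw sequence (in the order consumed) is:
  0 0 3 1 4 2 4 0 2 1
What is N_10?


2

draw d_1=0: τ_1=5, arrival time A_1=5
draw d_2=0: τ_2=5, arrival time A_2=10
draw d_3=3: τ_3=1, arrival time A_3=11
draw d_4=1: τ_4=1, arrival time A_4=12
draw d_5=4: τ_5=5, arrival time A_5=17
draw d_6=2: τ_6=3, arrival time A_6=20
draw d_7=4: τ_7=5, arrival time A_7=25
draw d_8=0: τ_8=5, arrival time A_8=30
draw d_9=2: τ_9=3, arrival time A_9=33
draw d_10=1: τ_10=1, arrival time A_10=34
N_t over t=0..10: 0:0 1:0 2:0 3:0 4:0 5:1 6:1 7:1 8:1 9:1 10:2


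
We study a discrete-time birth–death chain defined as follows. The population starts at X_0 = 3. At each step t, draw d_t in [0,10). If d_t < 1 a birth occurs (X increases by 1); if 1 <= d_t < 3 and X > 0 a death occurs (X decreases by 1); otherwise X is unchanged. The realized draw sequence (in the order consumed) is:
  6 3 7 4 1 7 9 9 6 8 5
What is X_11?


t=0: X=3, d=6 → hold, X_1=3
t=1: X=3, d=3 → hold, X_2=3
t=2: X=3, d=7 → hold, X_3=3
t=3: X=3, d=4 → hold, X_4=3
t=4: X=3, d=1 → death, X_5=2
t=5: X=2, d=7 → hold, X_6=2
t=6: X=2, d=9 → hold, X_7=2
t=7: X=2, d=9 → hold, X_8=2
t=8: X=2, d=6 → hold, X_9=2
t=9: X=2, d=8 → hold, X_10=2
t=10: X=2, d=5 → hold, X_11=2

2


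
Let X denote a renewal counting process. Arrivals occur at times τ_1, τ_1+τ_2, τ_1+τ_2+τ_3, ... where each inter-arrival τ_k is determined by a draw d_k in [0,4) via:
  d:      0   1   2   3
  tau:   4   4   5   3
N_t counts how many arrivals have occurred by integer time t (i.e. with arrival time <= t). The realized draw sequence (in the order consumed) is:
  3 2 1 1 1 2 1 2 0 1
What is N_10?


draw d_1=3: τ_1=3, arrival time A_1=3
draw d_2=2: τ_2=5, arrival time A_2=8
draw d_3=1: τ_3=4, arrival time A_3=12
draw d_4=1: τ_4=4, arrival time A_4=16
draw d_5=1: τ_5=4, arrival time A_5=20
draw d_6=2: τ_6=5, arrival time A_6=25
draw d_7=1: τ_7=4, arrival time A_7=29
draw d_8=2: τ_8=5, arrival time A_8=34
draw d_9=0: τ_9=4, arrival time A_9=38
draw d_10=1: τ_10=4, arrival time A_10=42
N_t over t=0..10: 0:0 1:0 2:0 3:1 4:1 5:1 6:1 7:1 8:2 9:2 10:2

2


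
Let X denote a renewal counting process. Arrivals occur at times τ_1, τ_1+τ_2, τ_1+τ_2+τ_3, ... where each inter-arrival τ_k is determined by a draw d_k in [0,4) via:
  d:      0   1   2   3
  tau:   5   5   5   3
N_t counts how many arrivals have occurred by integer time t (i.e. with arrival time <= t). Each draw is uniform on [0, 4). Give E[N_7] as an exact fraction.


Inter-arrival values over d=0..3: [5, 5, 5, 3]
Each d has probability 1/4, so the pmf of τ is: f(3) = 1/4, f(5) = 3/4
Renewal equation for m(n) = E[N_n]: condition on τ_1 = k (if k <= n, one arrival plus a fresh copy on the remaining n−k steps): m(n) = F(n) + Σ_{k<=n} f(k)·m(n−k), where F(n) = P(τ <= n) and m(0) = 0
m(1) = F(1) = 0
m(2) = F(2) = 0
m(3) = F(3) = 1/4
m(4) = F(4) = 1/4
m(5) = F(5) = 1
m(6) = F(6) + f(3)·m(3) = 1 + 1/4·1/4 = 17/16
m(7) = F(7) + f(3)·m(4) = 1 + 1/4·1/4 = 17/16
E[N_7] = m(7) = 17/16

17/16


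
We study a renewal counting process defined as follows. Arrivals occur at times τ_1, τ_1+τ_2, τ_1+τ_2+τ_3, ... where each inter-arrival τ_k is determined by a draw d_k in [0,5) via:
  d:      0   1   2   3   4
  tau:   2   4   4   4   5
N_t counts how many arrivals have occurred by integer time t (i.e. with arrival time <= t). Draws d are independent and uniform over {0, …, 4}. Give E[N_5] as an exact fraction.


26/25

Inter-arrival values over d=0..4: [2, 4, 4, 4, 5]
Each d has probability 1/5, so the pmf of τ is: f(2) = 1/5, f(4) = 3/5, f(5) = 1/5
Renewal equation for m(n) = E[N_n]: condition on τ_1 = k (if k <= n, one arrival plus a fresh copy on the remaining n−k steps): m(n) = F(n) + Σ_{k<=n} f(k)·m(n−k), where F(n) = P(τ <= n) and m(0) = 0
m(1) = F(1) = 0
m(2) = F(2) = 1/5
m(3) = F(3) = 1/5
m(4) = F(4) + f(2)·m(2) = 4/5 + 1/5·1/5 = 21/25
m(5) = F(5) + f(2)·m(3) = 1 + 1/5·1/5 = 26/25
E[N_5] = m(5) = 26/25


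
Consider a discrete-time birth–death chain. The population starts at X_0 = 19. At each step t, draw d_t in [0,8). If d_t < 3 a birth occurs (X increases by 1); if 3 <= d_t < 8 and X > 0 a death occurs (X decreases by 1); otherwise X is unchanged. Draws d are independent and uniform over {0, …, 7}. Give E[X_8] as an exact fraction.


X can drop by at most 1 per step and X_0 = 19 > T = 8, so X_t >= 19 − t >= 11 > 0 for every t <= 8: the floor at 0 (the 'and X > 0' condition) never binds. Hence X_8 = X_0 + Σ_{t<8} Y_t with i.i.d. increments Y_t = y(d_t) ∈ {+1, −1, 0}.
Outcome values over d=0..7: [1, 1, 1, -1, -1, -1, -1, -1]
Σy = -2, Σy² = 8, M = 8
μ = -2/8 = -1/4,  σ² = 8/8 − (-1/4)² = 15/16
E[X_8] = 19 + 8·(-1/4) = 17

17


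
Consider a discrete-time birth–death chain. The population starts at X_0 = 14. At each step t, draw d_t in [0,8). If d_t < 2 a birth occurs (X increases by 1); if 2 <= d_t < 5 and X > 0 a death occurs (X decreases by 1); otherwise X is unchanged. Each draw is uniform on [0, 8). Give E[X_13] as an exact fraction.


X can drop by at most 1 per step and X_0 = 14 > T = 13, so X_t >= 14 − t >= 1 > 0 for every t <= 13: the floor at 0 (the 'and X > 0' condition) never binds. Hence X_13 = X_0 + Σ_{t<13} Y_t with i.i.d. increments Y_t = y(d_t) ∈ {+1, −1, 0}.
Outcome values over d=0..7: [1, 1, -1, -1, -1, 0, 0, 0]
Σy = -1, Σy² = 5, M = 8
μ = -1/8 = -1/8,  σ² = 5/8 − (-1/8)² = 39/64
E[X_13] = 14 + 13·(-1/8) = 99/8

99/8


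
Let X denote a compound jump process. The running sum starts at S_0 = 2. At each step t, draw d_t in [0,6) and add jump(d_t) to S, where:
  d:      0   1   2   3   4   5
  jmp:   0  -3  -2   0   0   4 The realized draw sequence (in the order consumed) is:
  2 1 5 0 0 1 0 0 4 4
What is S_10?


t=0: S=2, d=2, jump=-2, S_1=0
t=1: S=0, d=1, jump=-3, S_2=-3
t=2: S=-3, d=5, jump=4, S_3=1
t=3: S=1, d=0, jump=0, S_4=1
t=4: S=1, d=0, jump=0, S_5=1
t=5: S=1, d=1, jump=-3, S_6=-2
t=6: S=-2, d=0, jump=0, S_7=-2
t=7: S=-2, d=0, jump=0, S_8=-2
t=8: S=-2, d=4, jump=0, S_9=-2
t=9: S=-2, d=4, jump=0, S_10=-2

-2


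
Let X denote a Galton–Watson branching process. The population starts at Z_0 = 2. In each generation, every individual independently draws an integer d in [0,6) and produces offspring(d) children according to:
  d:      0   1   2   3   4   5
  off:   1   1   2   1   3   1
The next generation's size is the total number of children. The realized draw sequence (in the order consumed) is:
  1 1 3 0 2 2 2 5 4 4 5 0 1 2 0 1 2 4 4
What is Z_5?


gen 0: Z_0=2, draws=[1, 1], offspring=[1, 1], Z_1=2
gen 1: Z_1=2, draws=[3, 0], offspring=[1, 1], Z_2=2
gen 2: Z_2=2, draws=[2, 2], offspring=[2, 2], Z_3=4
gen 3: Z_3=4, draws=[2, 5, 4, 4], offspring=[2, 1, 3, 3], Z_4=9
gen 4: Z_4=9, draws=[5, 0, 1, 2, 0, 1, 2, 4, 4], offspring=[1, 1, 1, 2, 1, 1, 2, 3, 3], Z_5=15

15


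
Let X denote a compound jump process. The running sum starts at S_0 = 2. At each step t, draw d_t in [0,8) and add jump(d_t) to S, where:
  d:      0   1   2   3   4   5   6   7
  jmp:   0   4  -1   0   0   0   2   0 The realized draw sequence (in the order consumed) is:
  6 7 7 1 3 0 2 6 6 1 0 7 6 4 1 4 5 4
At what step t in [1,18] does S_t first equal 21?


15

t=0: S=2, d=6, jump=2, S_1=4
t=1: S=4, d=7, jump=0, S_2=4
t=2: S=4, d=7, jump=0, S_3=4
t=3: S=4, d=1, jump=4, S_4=8
t=4: S=8, d=3, jump=0, S_5=8
t=5: S=8, d=0, jump=0, S_6=8
t=6: S=8, d=2, jump=-1, S_7=7
t=7: S=7, d=6, jump=2, S_8=9
t=8: S=9, d=6, jump=2, S_9=11
t=9: S=11, d=1, jump=4, S_10=15
t=10: S=15, d=0, jump=0, S_11=15
t=11: S=15, d=7, jump=0, S_12=15
t=12: S=15, d=6, jump=2, S_13=17
t=13: S=17, d=4, jump=0, S_14=17
t=14: S=17, d=1, jump=4, S_15=21
t=15: S=21, d=4, jump=0, S_16=21
t=16: S=21, d=5, jump=0, S_17=21
t=17: S=21, d=4, jump=0, S_18=21


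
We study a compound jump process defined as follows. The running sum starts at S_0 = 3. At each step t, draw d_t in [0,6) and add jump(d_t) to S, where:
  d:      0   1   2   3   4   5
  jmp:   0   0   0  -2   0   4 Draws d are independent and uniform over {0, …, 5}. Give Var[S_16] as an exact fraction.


464/9

Outcome values over d=0..5: [0, 0, 0, -2, 0, 4]
Σy = 2, Σy² = 20, M = 6
μ = 2/6 = 1/3,  σ² = 20/6 − (1/3)² = 29/9
Independent increments: Var[S_16] = 16·σ² = 16·(29/9) = 464/9


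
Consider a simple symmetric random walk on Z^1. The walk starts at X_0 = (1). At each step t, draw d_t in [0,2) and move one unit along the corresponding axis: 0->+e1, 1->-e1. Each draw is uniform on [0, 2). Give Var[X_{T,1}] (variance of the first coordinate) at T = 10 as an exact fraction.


Outcome values over d=0..1: [1, -1]
Σy = 0, Σy² = 2, M = 2
μ = 0/2 = 0,  σ² = 2/2 − (0)² = 1
Independent increments: Var[X_10] = 10·σ² = 10·(1) = 10

10


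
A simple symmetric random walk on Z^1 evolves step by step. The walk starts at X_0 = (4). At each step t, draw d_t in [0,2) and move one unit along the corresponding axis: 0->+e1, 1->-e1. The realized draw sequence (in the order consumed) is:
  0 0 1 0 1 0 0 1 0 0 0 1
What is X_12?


t=0: X=(4), d=0 → +e1, X_1=(5)
t=1: X=(5), d=0 → +e1, X_2=(6)
t=2: X=(6), d=1 → -e1, X_3=(5)
t=3: X=(5), d=0 → +e1, X_4=(6)
t=4: X=(6), d=1 → -e1, X_5=(5)
t=5: X=(5), d=0 → +e1, X_6=(6)
t=6: X=(6), d=0 → +e1, X_7=(7)
t=7: X=(7), d=1 → -e1, X_8=(6)
t=8: X=(6), d=0 → +e1, X_9=(7)
t=9: X=(7), d=0 → +e1, X_10=(8)
t=10: X=(8), d=0 → +e1, X_11=(9)
t=11: X=(9), d=1 → -e1, X_12=(8)

(8)


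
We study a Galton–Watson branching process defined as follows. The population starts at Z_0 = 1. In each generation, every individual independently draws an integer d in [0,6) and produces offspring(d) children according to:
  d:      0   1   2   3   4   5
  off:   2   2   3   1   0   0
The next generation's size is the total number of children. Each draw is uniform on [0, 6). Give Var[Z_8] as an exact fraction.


10628710400/43046721

Outcome values over d=0..5: [2, 2, 3, 1, 0, 0]
Σy = 8, Σy² = 18, M = 6
μ = 8/6 = 4/3,  σ² = 18/6 − (4/3)² = 11/9
V_0 = 0, E_0 = 1
V_1 = 11/9·E_0 + (4/3)²·V_0 = 11/9;  E_1 = 4/3
V_2 = 11/9·E_1 + (4/3)²·V_1 = 308/81;  E_2 = 16/9
V_3 = 11/9·E_2 + (4/3)²·V_2 = 6512/729;  E_3 = 64/27
V_4 = 11/9·E_3 + (4/3)²·V_3 = 123200/6561;  E_4 = 256/81
V_5 = 11/9·E_4 + (4/3)²·V_4 = 2199296/59049;  E_5 = 1024/243
V_6 = 11/9·E_5 + (4/3)²·V_5 = 37925888/531441;  E_6 = 4096/729
V_7 = 11/9·E_6 + (4/3)²·V_6 = 639660032/4782969;  E_7 = 16384/2187
V_8 = 11/9·E_7 + (4/3)²·V_7 = 10628710400/43046721;  E_8 = 65536/6561


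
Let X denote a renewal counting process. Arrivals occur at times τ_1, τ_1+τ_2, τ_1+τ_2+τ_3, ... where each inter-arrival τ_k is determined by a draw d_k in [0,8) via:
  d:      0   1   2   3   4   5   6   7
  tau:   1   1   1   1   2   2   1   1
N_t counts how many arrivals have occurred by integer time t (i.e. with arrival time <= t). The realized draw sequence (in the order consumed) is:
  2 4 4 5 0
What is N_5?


draw d_1=2: τ_1=1, arrival time A_1=1
draw d_2=4: τ_2=2, arrival time A_2=3
draw d_3=4: τ_3=2, arrival time A_3=5
draw d_4=5: τ_4=2, arrival time A_4=7
draw d_5=0: τ_5=1, arrival time A_5=8
N_t over t=0..5: 0:0 1:1 2:1 3:2 4:2 5:3

3


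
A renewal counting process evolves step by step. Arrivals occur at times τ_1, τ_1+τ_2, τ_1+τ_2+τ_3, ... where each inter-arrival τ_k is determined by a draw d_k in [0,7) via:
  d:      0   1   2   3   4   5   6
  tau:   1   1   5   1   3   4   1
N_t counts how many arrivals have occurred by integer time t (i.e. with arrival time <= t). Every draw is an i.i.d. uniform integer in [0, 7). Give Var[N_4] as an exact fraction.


Inter-arrival values over d=0..6: [1, 1, 5, 1, 3, 4, 1]
Each d has probability 1/7, so the pmf of τ is: f(1) = 4/7, f(3) = 1/7, f(4) = 1/7, f(5) = 1/7
Let p_n(j) = P(N_n = j), with p_0 = [1]. Condition on τ_1: p_n(0) = P(τ > n), and for j >= 1, p_n(j) = Σ_{k<=n} f(k)·p_{n−k}(j−1)
p_1 = [3/7, 4/7]  (j = 0..1)
p_2 = [3/7, 12/49, 16/49]  (j = 0..2)
p_3 = [2/7, 19/49, 48/343, 64/343]  (j = 0..3)
p_4 = [1/7, 18/49, 104/343, 192/2401, 256/2401]  (j = 0..4)
E[N_4] = Σ j·p_4(j) = 3938/2401;  E[N_4²] = Σ j²·p_4(j) = 1374/343
Var[N_4] = 1374/343 − (3938/2401)² = 7584974/5764801

7584974/5764801


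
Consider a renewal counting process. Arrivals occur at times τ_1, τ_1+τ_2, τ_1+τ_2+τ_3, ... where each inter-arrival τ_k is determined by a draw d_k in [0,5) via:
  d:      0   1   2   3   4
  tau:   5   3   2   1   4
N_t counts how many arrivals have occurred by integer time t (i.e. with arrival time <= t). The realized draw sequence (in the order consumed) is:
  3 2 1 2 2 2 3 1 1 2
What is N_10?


draw d_1=3: τ_1=1, arrival time A_1=1
draw d_2=2: τ_2=2, arrival time A_2=3
draw d_3=1: τ_3=3, arrival time A_3=6
draw d_4=2: τ_4=2, arrival time A_4=8
draw d_5=2: τ_5=2, arrival time A_5=10
draw d_6=2: τ_6=2, arrival time A_6=12
draw d_7=3: τ_7=1, arrival time A_7=13
draw d_8=1: τ_8=3, arrival time A_8=16
draw d_9=1: τ_9=3, arrival time A_9=19
draw d_10=2: τ_10=2, arrival time A_10=21
N_t over t=0..10: 0:0 1:1 2:1 3:2 4:2 5:2 6:3 7:3 8:4 9:4 10:5

5


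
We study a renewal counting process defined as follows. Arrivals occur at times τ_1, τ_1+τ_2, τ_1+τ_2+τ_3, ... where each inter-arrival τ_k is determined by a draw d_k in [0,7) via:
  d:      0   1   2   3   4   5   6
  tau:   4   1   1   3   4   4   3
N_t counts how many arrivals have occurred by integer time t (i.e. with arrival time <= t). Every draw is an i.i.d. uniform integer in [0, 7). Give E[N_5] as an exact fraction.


Inter-arrival values over d=0..6: [4, 1, 1, 3, 4, 4, 3]
Each d has probability 1/7, so the pmf of τ is: f(1) = 2/7, f(3) = 2/7, f(4) = 3/7
Renewal equation for m(n) = E[N_n]: condition on τ_1 = k (if k <= n, one arrival plus a fresh copy on the remaining n−k steps): m(n) = F(n) + Σ_{k<=n} f(k)·m(n−k), where F(n) = P(τ <= n) and m(0) = 0
m(1) = F(1) = 2/7
m(2) = F(2) + f(1)·m(1) = 2/7 + 2/7·2/7 = 18/49
m(3) = F(3) + f(1)·m(2) = 4/7 + 2/7·18/49 = 232/343
m(4) = F(4) + f(1)·m(3) + f(3)·m(1) = 1 + 2/7·232/343 + 2/7·2/7 = 3061/2401
m(5) = F(5) + f(1)·m(4) + f(3)·m(2) + f(4)·m(1) = 1 + 2/7·3061/2401 + 2/7·18/49 + 3/7·2/7 = 26751/16807
E[N_5] = m(5) = 26751/16807

26751/16807


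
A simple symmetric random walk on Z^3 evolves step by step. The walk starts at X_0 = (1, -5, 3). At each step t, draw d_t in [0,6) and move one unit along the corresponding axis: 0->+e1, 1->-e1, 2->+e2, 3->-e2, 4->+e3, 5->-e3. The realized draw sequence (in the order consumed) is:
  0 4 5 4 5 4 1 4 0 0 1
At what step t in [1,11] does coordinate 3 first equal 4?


2

t=0: X=(1, -5, 3), d=0 → +e1, X_1=(2, -5, 3)
t=1: X=(2, -5, 3), d=4 → +e3, X_2=(2, -5, 4)
t=2: X=(2, -5, 4), d=5 → -e3, X_3=(2, -5, 3)
t=3: X=(2, -5, 3), d=4 → +e3, X_4=(2, -5, 4)
t=4: X=(2, -5, 4), d=5 → -e3, X_5=(2, -5, 3)
t=5: X=(2, -5, 3), d=4 → +e3, X_6=(2, -5, 4)
t=6: X=(2, -5, 4), d=1 → -e1, X_7=(1, -5, 4)
t=7: X=(1, -5, 4), d=4 → +e3, X_8=(1, -5, 5)
t=8: X=(1, -5, 5), d=0 → +e1, X_9=(2, -5, 5)
t=9: X=(2, -5, 5), d=0 → +e1, X_10=(3, -5, 5)
t=10: X=(3, -5, 5), d=1 → -e1, X_11=(2, -5, 5)


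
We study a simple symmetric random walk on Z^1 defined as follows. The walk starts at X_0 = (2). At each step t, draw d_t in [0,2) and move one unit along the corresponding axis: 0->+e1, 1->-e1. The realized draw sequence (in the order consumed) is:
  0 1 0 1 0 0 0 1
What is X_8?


t=0: X=(2), d=0 → +e1, X_1=(3)
t=1: X=(3), d=1 → -e1, X_2=(2)
t=2: X=(2), d=0 → +e1, X_3=(3)
t=3: X=(3), d=1 → -e1, X_4=(2)
t=4: X=(2), d=0 → +e1, X_5=(3)
t=5: X=(3), d=0 → +e1, X_6=(4)
t=6: X=(4), d=0 → +e1, X_7=(5)
t=7: X=(5), d=1 → -e1, X_8=(4)

(4)


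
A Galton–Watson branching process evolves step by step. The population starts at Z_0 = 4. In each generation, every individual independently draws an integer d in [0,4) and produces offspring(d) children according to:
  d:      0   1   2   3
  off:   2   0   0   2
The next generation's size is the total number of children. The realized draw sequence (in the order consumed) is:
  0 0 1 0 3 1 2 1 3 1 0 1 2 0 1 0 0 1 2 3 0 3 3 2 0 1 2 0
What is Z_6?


6

gen 0: Z_0=4, draws=[0, 0, 1, 0], offspring=[2, 2, 0, 2], Z_1=6
gen 1: Z_1=6, draws=[3, 1, 2, 1, 3, 1], offspring=[2, 0, 0, 0, 2, 0], Z_2=4
gen 2: Z_2=4, draws=[0, 1, 2, 0], offspring=[2, 0, 0, 2], Z_3=4
gen 3: Z_3=4, draws=[1, 0, 0, 1], offspring=[0, 2, 2, 0], Z_4=4
gen 4: Z_4=4, draws=[2, 3, 0, 3], offspring=[0, 2, 2, 2], Z_5=6
gen 5: Z_5=6, draws=[3, 2, 0, 1, 2, 0], offspring=[2, 0, 2, 0, 0, 2], Z_6=6


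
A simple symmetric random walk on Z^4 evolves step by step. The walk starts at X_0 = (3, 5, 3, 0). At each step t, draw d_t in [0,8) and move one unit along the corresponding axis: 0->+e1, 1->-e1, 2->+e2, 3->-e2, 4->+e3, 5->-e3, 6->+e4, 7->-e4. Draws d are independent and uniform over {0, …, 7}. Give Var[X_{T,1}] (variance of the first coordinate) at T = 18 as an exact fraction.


Outcome values over d=0..7: [1, -1, 0, 0, 0, 0, 0, 0]
Σy = 0, Σy² = 2, M = 8
μ = 0/8 = 0,  σ² = 2/8 − (0)² = 1/4
Independent increments: Var[X_18] = 18·σ² = 18·(1/4) = 9/2

9/2


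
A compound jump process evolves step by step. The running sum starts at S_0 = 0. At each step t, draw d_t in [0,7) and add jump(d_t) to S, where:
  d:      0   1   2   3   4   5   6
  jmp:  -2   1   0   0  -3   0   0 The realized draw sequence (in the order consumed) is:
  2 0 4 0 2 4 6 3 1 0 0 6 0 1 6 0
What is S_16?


t=0: S=0, d=2, jump=0, S_1=0
t=1: S=0, d=0, jump=-2, S_2=-2
t=2: S=-2, d=4, jump=-3, S_3=-5
t=3: S=-5, d=0, jump=-2, S_4=-7
t=4: S=-7, d=2, jump=0, S_5=-7
t=5: S=-7, d=4, jump=-3, S_6=-10
t=6: S=-10, d=6, jump=0, S_7=-10
t=7: S=-10, d=3, jump=0, S_8=-10
t=8: S=-10, d=1, jump=1, S_9=-9
t=9: S=-9, d=0, jump=-2, S_10=-11
t=10: S=-11, d=0, jump=-2, S_11=-13
t=11: S=-13, d=6, jump=0, S_12=-13
t=12: S=-13, d=0, jump=-2, S_13=-15
t=13: S=-15, d=1, jump=1, S_14=-14
t=14: S=-14, d=6, jump=0, S_15=-14
t=15: S=-14, d=0, jump=-2, S_16=-16

-16


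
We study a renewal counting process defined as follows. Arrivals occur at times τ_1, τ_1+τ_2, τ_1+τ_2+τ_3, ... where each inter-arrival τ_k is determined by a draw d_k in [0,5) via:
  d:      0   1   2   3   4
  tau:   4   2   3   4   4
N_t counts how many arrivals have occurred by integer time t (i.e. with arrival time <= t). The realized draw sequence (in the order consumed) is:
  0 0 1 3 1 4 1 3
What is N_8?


draw d_1=0: τ_1=4, arrival time A_1=4
draw d_2=0: τ_2=4, arrival time A_2=8
draw d_3=1: τ_3=2, arrival time A_3=10
draw d_4=3: τ_4=4, arrival time A_4=14
draw d_5=1: τ_5=2, arrival time A_5=16
draw d_6=4: τ_6=4, arrival time A_6=20
draw d_7=1: τ_7=2, arrival time A_7=22
draw d_8=3: τ_8=4, arrival time A_8=26
N_t over t=0..8: 0:0 1:0 2:0 3:0 4:1 5:1 6:1 7:1 8:2

2


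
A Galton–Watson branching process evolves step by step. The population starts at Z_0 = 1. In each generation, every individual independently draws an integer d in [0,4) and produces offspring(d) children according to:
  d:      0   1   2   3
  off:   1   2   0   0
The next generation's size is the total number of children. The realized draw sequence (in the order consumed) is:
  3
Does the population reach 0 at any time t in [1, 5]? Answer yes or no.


gen 0: Z_0=1, draws=[3], offspring=[0], Z_1=0
gen 1: Z_1=0, draws=[], offspring=[], Z_2=0
gen 2: Z_2=0, draws=[], offspring=[], Z_3=0
gen 3: Z_3=0, draws=[], offspring=[], Z_4=0
gen 4: Z_4=0, draws=[], offspring=[], Z_5=0

yes


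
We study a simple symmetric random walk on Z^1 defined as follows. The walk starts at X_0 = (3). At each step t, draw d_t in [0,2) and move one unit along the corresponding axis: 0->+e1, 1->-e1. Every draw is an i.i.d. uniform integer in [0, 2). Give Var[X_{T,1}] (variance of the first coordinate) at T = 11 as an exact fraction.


11

Outcome values over d=0..1: [1, -1]
Σy = 0, Σy² = 2, M = 2
μ = 0/2 = 0,  σ² = 2/2 − (0)² = 1
Independent increments: Var[X_11] = 11·σ² = 11·(1) = 11


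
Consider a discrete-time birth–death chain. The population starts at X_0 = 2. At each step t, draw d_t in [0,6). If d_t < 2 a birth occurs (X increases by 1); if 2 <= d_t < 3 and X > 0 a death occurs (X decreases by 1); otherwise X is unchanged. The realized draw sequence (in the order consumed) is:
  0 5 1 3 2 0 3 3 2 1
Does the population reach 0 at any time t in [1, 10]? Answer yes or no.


no

t=0: X=2, d=0 → birth, X_1=3
t=1: X=3, d=5 → hold, X_2=3
t=2: X=3, d=1 → birth, X_3=4
t=3: X=4, d=3 → hold, X_4=4
t=4: X=4, d=2 → death, X_5=3
t=5: X=3, d=0 → birth, X_6=4
t=6: X=4, d=3 → hold, X_7=4
t=7: X=4, d=3 → hold, X_8=4
t=8: X=4, d=2 → death, X_9=3
t=9: X=3, d=1 → birth, X_10=4


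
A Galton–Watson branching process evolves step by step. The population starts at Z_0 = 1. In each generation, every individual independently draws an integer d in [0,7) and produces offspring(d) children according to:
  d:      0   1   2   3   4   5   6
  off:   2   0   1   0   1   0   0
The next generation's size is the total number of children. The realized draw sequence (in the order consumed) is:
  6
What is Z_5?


0

gen 0: Z_0=1, draws=[6], offspring=[0], Z_1=0
gen 1: Z_1=0, draws=[], offspring=[], Z_2=0
gen 2: Z_2=0, draws=[], offspring=[], Z_3=0
gen 3: Z_3=0, draws=[], offspring=[], Z_4=0
gen 4: Z_4=0, draws=[], offspring=[], Z_5=0


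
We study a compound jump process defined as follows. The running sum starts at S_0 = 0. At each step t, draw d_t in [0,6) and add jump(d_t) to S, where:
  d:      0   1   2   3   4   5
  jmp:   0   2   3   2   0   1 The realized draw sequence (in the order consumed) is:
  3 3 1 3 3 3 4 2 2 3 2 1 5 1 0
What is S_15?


28

t=0: S=0, d=3, jump=2, S_1=2
t=1: S=2, d=3, jump=2, S_2=4
t=2: S=4, d=1, jump=2, S_3=6
t=3: S=6, d=3, jump=2, S_4=8
t=4: S=8, d=3, jump=2, S_5=10
t=5: S=10, d=3, jump=2, S_6=12
t=6: S=12, d=4, jump=0, S_7=12
t=7: S=12, d=2, jump=3, S_8=15
t=8: S=15, d=2, jump=3, S_9=18
t=9: S=18, d=3, jump=2, S_10=20
t=10: S=20, d=2, jump=3, S_11=23
t=11: S=23, d=1, jump=2, S_12=25
t=12: S=25, d=5, jump=1, S_13=26
t=13: S=26, d=1, jump=2, S_14=28
t=14: S=28, d=0, jump=0, S_15=28


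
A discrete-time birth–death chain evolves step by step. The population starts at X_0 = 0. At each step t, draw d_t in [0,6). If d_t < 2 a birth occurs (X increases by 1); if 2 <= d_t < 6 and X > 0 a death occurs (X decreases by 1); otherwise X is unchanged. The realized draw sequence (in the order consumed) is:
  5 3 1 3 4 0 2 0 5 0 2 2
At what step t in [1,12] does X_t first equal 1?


3

t=0: X=0, d=5 → hold, X_1=0
t=1: X=0, d=3 → hold, X_2=0
t=2: X=0, d=1 → birth, X_3=1
t=3: X=1, d=3 → death, X_4=0
t=4: X=0, d=4 → hold, X_5=0
t=5: X=0, d=0 → birth, X_6=1
t=6: X=1, d=2 → death, X_7=0
t=7: X=0, d=0 → birth, X_8=1
t=8: X=1, d=5 → death, X_9=0
t=9: X=0, d=0 → birth, X_10=1
t=10: X=1, d=2 → death, X_11=0
t=11: X=0, d=2 → hold, X_12=0


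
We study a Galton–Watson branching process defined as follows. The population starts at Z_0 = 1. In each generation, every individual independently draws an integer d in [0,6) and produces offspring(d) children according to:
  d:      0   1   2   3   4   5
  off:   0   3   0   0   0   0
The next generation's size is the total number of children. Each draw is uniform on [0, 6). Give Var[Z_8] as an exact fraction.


1275/65536

Outcome values over d=0..5: [0, 3, 0, 0, 0, 0]
Σy = 3, Σy² = 9, M = 6
μ = 3/6 = 1/2,  σ² = 9/6 − (1/2)² = 5/4
V_0 = 0, E_0 = 1
V_1 = 5/4·E_0 + (1/2)²·V_0 = 5/4;  E_1 = 1/2
V_2 = 5/4·E_1 + (1/2)²·V_1 = 15/16;  E_2 = 1/4
V_3 = 5/4·E_2 + (1/2)²·V_2 = 35/64;  E_3 = 1/8
V_4 = 5/4·E_3 + (1/2)²·V_3 = 75/256;  E_4 = 1/16
V_5 = 5/4·E_4 + (1/2)²·V_4 = 155/1024;  E_5 = 1/32
V_6 = 5/4·E_5 + (1/2)²·V_5 = 315/4096;  E_6 = 1/64
V_7 = 5/4·E_6 + (1/2)²·V_6 = 635/16384;  E_7 = 1/128
V_8 = 5/4·E_7 + (1/2)²·V_7 = 1275/65536;  E_8 = 1/256


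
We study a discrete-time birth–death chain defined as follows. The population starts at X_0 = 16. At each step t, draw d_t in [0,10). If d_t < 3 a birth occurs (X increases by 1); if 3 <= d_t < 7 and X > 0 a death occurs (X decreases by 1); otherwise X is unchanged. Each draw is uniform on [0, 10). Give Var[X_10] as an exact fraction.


X can drop by at most 1 per step and X_0 = 16 > T = 10, so X_t >= 16 − t >= 6 > 0 for every t <= 10: the floor at 0 (the 'and X > 0' condition) never binds. Hence X_10 = X_0 + Σ_{t<10} Y_t with i.i.d. increments Y_t = y(d_t) ∈ {+1, −1, 0}.
Outcome values over d=0..9: [1, 1, 1, -1, -1, -1, -1, 0, 0, 0]
Σy = -1, Σy² = 7, M = 10
μ = -1/10 = -1/10,  σ² = 7/10 − (-1/10)² = 69/100
Independent increments: Var[X_10] = 10·σ² = 10·(69/100) = 69/10

69/10
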